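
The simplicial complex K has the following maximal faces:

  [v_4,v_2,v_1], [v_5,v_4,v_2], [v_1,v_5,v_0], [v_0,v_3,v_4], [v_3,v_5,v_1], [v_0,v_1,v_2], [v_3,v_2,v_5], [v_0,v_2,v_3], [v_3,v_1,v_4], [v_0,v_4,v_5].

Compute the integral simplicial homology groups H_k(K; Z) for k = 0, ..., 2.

H_0 ≅ Z,  H_1 ≅ Z/2,  H_2 = 0.

Fix the vertex order v_0 < v_1 < v_2 < v_3 < v_4 < v_5 and write every simplex with vertices in increasing order. Then dim K = 2 and the simplices of K are:

  0-simplices (6): [v_0], [v_1], [v_2], [v_3], [v_4], [v_5]
  1-simplices (15): (15 of them)
  2-simplices (10): [v_0,v_1,v_2], [v_0,v_1,v_5], [v_0,v_2,v_3], [v_0,v_3,v_4], [v_0,v_4,v_5], [v_1,v_2,v_4], [v_1,v_3,v_4], [v_1,v_3,v_5], [v_2,v_3,v_5], [v_2,v_4,v_5]

giving chain groups C_0 ≅ Z^6, C_1 ≅ Z^15, C_2 ≅ Z^10.

The boundary map ∂_1: C_1 → C_0 maps an edge to its endpoints' difference, ∂[p,q] = q − p. For instance
  ∂[v_1,v_4] = [v_4] − [v_1].
As a 6×15 matrix over Z this has rank 5, with invariant factors (1,1,1,1,1).

Boundary ∂_2: C_2 → C_1 acts by ∂[p,q,r] = [q,r] − [p,r] + [p,q]. For instance
  ∂[v_0,v_1,v_2] = [v_1,v_2] − [v_0,v_2] + [v_0,v_1],
  ∂[v_2,v_4,v_5] = [v_4,v_5] − [v_2,v_5] + [v_2,v_4].
The 15×10 boundary matrix has rank 10 and Smith normal form diag(1,1,1,1,1,1,1,1,1,2).

Now H_k = ker ∂_k / im ∂_{k+1}, so:

  H_0: rank C_0 − rank ∂_1 = 6 − 5 = 1, and the invariant factors of ∂_1 are all 1, so H_0 ≅ Z.
  H_1: rank ker ∂_1 − rank ∂_2 = (15 − 5) − 10 = 0, and ∂_2 has invariant factor 2 > 1, so H_1 ≅ Z/2.
  H_2: rank ker ∂_2 − rank ∂_3 = (10 − 10) − 0 = 0, and there is no ∂_3, so H_2 ≅ 0.

As a check, the Euler characteristic is 6 − 15 + 10 = 1, which agrees with 1 − 0 + 0 = 1.
(K is a triangulation of the real projective plane RP^2.)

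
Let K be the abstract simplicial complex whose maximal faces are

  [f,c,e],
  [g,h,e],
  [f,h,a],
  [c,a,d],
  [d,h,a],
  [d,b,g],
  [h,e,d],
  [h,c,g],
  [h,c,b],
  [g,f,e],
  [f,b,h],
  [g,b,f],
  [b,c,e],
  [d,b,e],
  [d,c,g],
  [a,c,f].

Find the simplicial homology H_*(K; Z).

H_0 = Z,  H_1 = Z^2,  H_2 = Z.

Take the total order a < b < c < d < e < f < g < h on the vertex set. Then K (dimension 2) consists of the simplices:

  0-simplices (8): a, b, c, d, e, f, g, h
  1-simplices (24): ac, ad, af, ah, bc, bd, be, bf, bg, bh, cd, ce, cf, cg, ch, de, dg, dh, ef, eg, eh, fg, fh, gh
  2-simplices (16): acd, acf, adh, afh, bce, bch, bde, bdg, bfg, bfh, cdg, cef, cgh, deh, efg, egh

giving chain groups C_0 ≅ Z^8, C_1 ≅ Z^24, C_2 ≅ Z^16.

Boundary ∂_1: C_1 → C_0 maps an edge to its endpoints' difference, ∂[p,q] = q − p. For instance
  ∂cd = d − c.
The resulting 8×24 matrix has rank 7, and its Smith normal form has invariant factors (1,1,1,1,1,1,1).

∂_2: C_2 → C_1 maps a triangle to the signed sum of its edges. For instance
  ∂acd = cd − ad + ac,
  ∂bde = de − be + bd.
The resulting 24×16 matrix has rank 15, and its Smith normal form has invariant factors (1,1,1,1,1,1,1,1,1,1,1,1,1,1,1).

Now H_k = ker ∂_k / im ∂_{k+1}, so:

  H_0: rank C_0 − rank ∂_1 = 8 − 7 = 1, and the invariant factors of ∂_1 are all 1, so H_0 = Z.
  H_1: rank ker ∂_1 − rank ∂_2 = (24 − 7) − 15 = 2, and the invariant factors of ∂_2 are all 1, so H_1 = Z^2.
  H_2: rank ker ∂_2 − rank ∂_3 = (16 − 15) − 0 = 1, and there is no ∂_3, so H_2 = Z.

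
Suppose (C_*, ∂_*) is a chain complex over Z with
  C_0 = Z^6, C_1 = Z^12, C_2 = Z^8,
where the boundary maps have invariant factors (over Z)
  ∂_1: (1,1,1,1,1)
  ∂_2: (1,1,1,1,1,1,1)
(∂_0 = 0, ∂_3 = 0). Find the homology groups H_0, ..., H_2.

H_0: b_0 = 6 − 0 − 5 = 1; torsion from ∂_1 factors > 1: none. So H_0 = Z.
H_1: b_1 = 12 − 5 − 7 = 0; torsion from ∂_2 factors > 1: none. So H_1 = 0.
H_2: b_2 = 8 − 7 − 0 = 1; torsion from ∂_3 factors > 1: none. So H_2 = Z.

H_0 = Z,  H_1 = 0,  H_2 = Z.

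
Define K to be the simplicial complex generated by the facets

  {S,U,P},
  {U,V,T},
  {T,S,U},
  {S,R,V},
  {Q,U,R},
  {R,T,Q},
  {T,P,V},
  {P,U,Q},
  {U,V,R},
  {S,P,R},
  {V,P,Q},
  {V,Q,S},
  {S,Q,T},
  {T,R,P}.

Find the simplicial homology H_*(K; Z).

H_0 ≅ Z,  H_1 ≅ Z^2,  H_2 ≅ Z.

Take the total order P < Q < R < S < T < U < V on the vertex set. Then K (dimension 2) consists of the simplices:

  0-simplices (7): P, Q, R, S, T, U, V
  1-simplices (21): PQ, PR, PS, PT, PU, PV, QR, QS, QT, QU, QV, RS, RT, RU, RV, ST, SU, SV, TU, TV, UV
  2-simplices (14): PQU, PQV, PRS, PRT, PSU, PTV, QRT, QRU, QST, QSV, RSV, RUV, STU, TUV

Hence C_0 ≅ Z^7, C_1 ≅ Z^21, C_2 ≅ Z^14.

∂_1: C_1 → C_0 maps an edge to its endpoints' difference, ∂[p,q] = q − p. For instance
  ∂PQ = Q − P.
As a 7×21 matrix over Z this has rank 6, with invariant factors (1,1,1,1,1,1).

Boundary ∂_2: C_2 → C_1 acts by ∂[p,q,r] = [q,r] − [p,r] + [p,q]. For instance
  ∂STU = TU − SU + ST,
  ∂QST = ST − QT + QS.
As a 21×14 matrix over Z this has rank 13, with invariant factors (1,1,1,1,1,1,1,1,1,1,1,1,1).

From H_k ≅ ker(∂_k) / im(∂_{k+1}) we obtain:

  H_0: rank C_0 − rank ∂_1 = 7 − 6 = 1, and the invariant factors of ∂_1 are all 1, so H_0 ≅ Z.
  H_1: rank ker ∂_1 − rank ∂_2 = (21 − 6) − 13 = 2, and the invariant factors of ∂_2 are all 1, so H_1 ≅ Z^2.
  H_2: rank ker ∂_2 − rank ∂_3 = (14 − 13) − 0 = 1, and there is no ∂_3, so H_2 ≅ Z.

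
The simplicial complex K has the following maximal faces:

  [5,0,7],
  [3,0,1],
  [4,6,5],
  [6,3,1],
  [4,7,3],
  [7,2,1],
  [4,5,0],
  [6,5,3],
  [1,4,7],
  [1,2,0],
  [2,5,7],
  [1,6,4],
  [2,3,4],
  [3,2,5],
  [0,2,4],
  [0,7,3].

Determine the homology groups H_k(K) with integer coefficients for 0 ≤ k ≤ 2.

H_0 ≅ Z,  H_1 ≅ Z^2,  H_2 ≅ Z.

Fix the vertex order 0 < 1 < 2 < 3 < 4 < 5 < 6 < 7 and write every simplex with vertices in increasing order. Then dim K = 2 and the simplices of K are:

  0-simplices (8): [0], [1], [2], [3], [4], [5], [6], [7]
  1-simplices (24): (24 of them)
  2-simplices (16): [0,1,2], [0,1,3], [0,2,4], [0,3,7], [0,4,5], [0,5,7], [1,2,7], [1,3,6], [1,4,6], [1,4,7], [2,3,4], [2,3,5], [2,5,7], [3,4,7], [3,5,6], [4,5,6]

Hence C_0 ≅ Z^8, C_1 ≅ Z^24, C_2 ≅ Z^16.

∂_1: C_1 → C_0 is given by ∂[p,q] = [q] − [p]. For instance
  ∂[1,7] = [7] − [1].
The resulting 8×24 matrix has rank 7, and its Smith normal form has invariant factors (1,1,1,1,1,1,1).

The boundary map ∂_2: C_2 → C_1 sends each 2-simplex [p,q,r] to [q,r] − [p,r] + [p,q]. For instance
  ∂[1,4,6] = [4,6] − [1,6] + [1,4],
  ∂[0,2,4] = [2,4] − [0,4] + [0,2].
The resulting 24×16 matrix has rank 15, and its Smith normal form has invariant factors (1,1,1,1,1,1,1,1,1,1,1,1,1,1,1).

Reading off H_k = ker ∂_k / im ∂_{k+1}:

  H_0: rank C_0 − rank ∂_1 = 8 − 7 = 1, and the invariant factors of ∂_1 are all 1, so H_0 ≅ Z.
  H_1: rank ker ∂_1 − rank ∂_2 = (24 − 7) − 15 = 2, and the invariant factors of ∂_2 are all 1, so H_1 ≅ Z^2.
  H_2: rank ker ∂_2 − rank ∂_3 = (16 − 15) − 0 = 1, and there is no ∂_3, so H_2 ≅ Z.

As a check, the Euler characteristic is 8 − 24 + 16 = 0, which agrees with 1 − 2 + 1 = 0.
(K is a triangulation of the torus T^2.)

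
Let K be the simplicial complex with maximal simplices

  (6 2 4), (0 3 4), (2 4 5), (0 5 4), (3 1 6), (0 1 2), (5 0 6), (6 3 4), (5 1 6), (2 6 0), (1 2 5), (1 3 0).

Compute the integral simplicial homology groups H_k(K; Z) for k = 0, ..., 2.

H_0 ≅ Z,  H_1 ≅ Z/2Z,  H_2 = 0.

We work with the vertex ordering 0 < 1 < 2 < 3 < 4 < 5 < 6. The simplices of K, each written with vertices in increasing order, are:

  0-simplices (7): [0], [1], [2], [3], [4], [5], [6]
  1-simplices (18): [0,1], [0,2], [0,3], [0,4], [0,5], [0,6], [1,2], [1,3], [1,5], [1,6], [2,4], [2,5], [2,6], [3,4], [3,6], [4,5], [4,6], [5,6]
  2-simplices (12): [0,1,2], [0,1,3], [0,2,6], [0,3,4], [0,4,5], [0,5,6], [1,2,5], [1,3,6], [1,5,6], [2,4,5], [2,4,6], [3,4,6]

Hence C_0 ≅ Z^7, C_1 ≅ Z^18, C_2 ≅ Z^12.

Boundary ∂_1: C_1 → C_0 maps an edge to its endpoints' difference, ∂[p,q] = q − p.
The resulting 7×18 matrix has rank 6, and its Smith normal form has invariant factors (1,1,1,1,1,1).

∂_2: C_2 → C_1 acts by ∂[p,q,r] = [q,r] − [p,r] + [p,q]. For instance
  ∂[0,5,6] = [5,6] − [0,6] + [0,5],
  ∂[2,4,6] = [4,6] − [2,6] + [2,4].
As a 18×12 matrix over Z this has rank 12, with invariant factors (1,1,1,1,1,1,1,1,1,1,1,2).

Now H_k = ker ∂_k / im ∂_{k+1}, so:

  H_0: rank C_0 − rank ∂_1 = 7 − 6 = 1, and the invariant factors of ∂_1 are all 1, so H_0 = Z.
  H_1: rank ker ∂_1 − rank ∂_2 = (18 − 6) − 12 = 0, and ∂_2 has invariant factor 2 > 1, so H_1 = Z/2Z.
  H_2: rank ker ∂_2 − rank ∂_3 = (12 − 12) − 0 = 0, and there is no ∂_3, so H_2 = 0.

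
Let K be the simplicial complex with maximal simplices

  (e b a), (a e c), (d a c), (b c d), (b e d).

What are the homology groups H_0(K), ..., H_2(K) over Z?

H_0 = Z,  H_1 = Z,  H_2 = 0.

Take the total order a < b < c < d < e on the vertex set. Then K (dimension 2) consists of the simplices:

  0-simplices (5): a, b, c, d, e
  1-simplices (10): ab, ac, ad, ae, bc, bd, be, cd, ce, de
  2-simplices (5): abe, acd, ace, bcd, bde

Hence C_0 ≅ Z^5, C_1 ≅ Z^10, C_2 ≅ Z^5.

∂_1: C_1 → C_0 sends each edge [p,q] (with p < q) to q − p.
The resulting 5×10 matrix has rank 4, and its Smith normal form has invariant factors (1,1,1,1).

Boundary ∂_2: C_2 → C_1 sends each 2-simplex [p,q,r] to [q,r] − [p,r] + [p,q]. For instance
  ∂abe = be − ae + ab,
  ∂acd = cd − ad + ac.
The resulting 10×5 matrix has rank 5, and its Smith normal form has invariant factors (1,1,1,1,1).

Computing H_k = (kernel of ∂_k) / (image of ∂_{k+1}):

  H_0: rank C_0 − rank ∂_1 = 5 − 4 = 1, and the invariant factors of ∂_1 are all 1, so H_0 ≅ Z.
  H_1: rank ker ∂_1 − rank ∂_2 = (10 − 4) − 5 = 1, and the invariant factors of ∂_2 are all 1, so H_1 ≅ Z.
  H_2: rank ker ∂_2 − rank ∂_3 = (5 − 5) − 0 = 0, and there is no ∂_3, so H_2 ≅ 0.

As a check, the Euler characteristic is 5 − 10 + 5 = 0, which agrees with 1 − 1 + 0 = 0.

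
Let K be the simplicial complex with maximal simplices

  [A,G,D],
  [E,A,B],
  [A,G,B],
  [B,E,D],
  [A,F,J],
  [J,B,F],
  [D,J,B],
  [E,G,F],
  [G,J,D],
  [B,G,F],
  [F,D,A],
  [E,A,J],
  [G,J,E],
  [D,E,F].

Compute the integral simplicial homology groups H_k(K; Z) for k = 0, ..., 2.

K has 7 vertices, 21 edges, 14 triangles.
rank ∂_0 = 0, rank ∂_1 = 6 ⇒ b_0 = 7 − 0 − 6 = 1; all invariant factors of ∂_1 are 1 so no torsion. So H_0 ≅ Z.
rank ∂_1 = 6, rank ∂_2 = 13 ⇒ b_1 = 21 − 6 − 13 = 2; all invariant factors of ∂_2 are 1 so no torsion. So H_1 ≅ Z^2.
rank ∂_2 = 13, rank ∂_3 = 0 ⇒ b_2 = 14 − 13 − 0 = 1. So H_2 ≅ Z.

H_0 = Z,  H_1 = Z^2,  H_2 = Z.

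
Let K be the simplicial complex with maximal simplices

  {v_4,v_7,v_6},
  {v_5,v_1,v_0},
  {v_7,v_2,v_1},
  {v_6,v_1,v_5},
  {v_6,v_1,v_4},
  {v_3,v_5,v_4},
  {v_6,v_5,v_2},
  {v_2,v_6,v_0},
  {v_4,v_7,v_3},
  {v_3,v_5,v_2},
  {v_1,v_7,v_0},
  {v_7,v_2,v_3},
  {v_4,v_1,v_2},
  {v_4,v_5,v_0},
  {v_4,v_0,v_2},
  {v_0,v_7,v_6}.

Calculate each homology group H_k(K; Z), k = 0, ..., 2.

Fix the vertex order v_0 < v_1 < v_2 < v_3 < v_4 < v_5 < v_6 < v_7 and write every simplex with vertices in increasing order. Then dim K = 2 and the simplices of K are:

  0-simplices (8): [v_0], [v_1], [v_2], [v_3], [v_4], [v_5], [v_6], [v_7]
  1-simplices (24): (24 of them)
  2-simplices (16): (16 of them)

so the chain groups are C_0 ≅ Z^8, C_1 ≅ Z^24, C_2 ≅ Z^16.

Boundary ∂_1: C_1 → C_0 is given by ∂[p,q] = [q] − [p]. For instance
  ∂[v_3,v_4] = [v_4] − [v_3].
The resulting 8×24 matrix has rank 7, and its Smith normal form has invariant factors (1,1,1,1,1,1,1).

Boundary ∂_2: C_2 → C_1 acts by ∂[p,q,r] = [q,r] − [p,r] + [p,q]. For instance
  ∂[v_2,v_5,v_6] = [v_5,v_6] − [v_2,v_6] + [v_2,v_5],
  ∂[v_2,v_3,v_7] = [v_3,v_7] − [v_2,v_7] + [v_2,v_3].
The 24×16 boundary matrix has rank 15 and Smith normal form diag(1,1,1,1,1,1,1,1,1,1,1,1,1,1,1).

Reading off H_k = ker ∂_k / im ∂_{k+1}:

  H_0: rank C_0 − rank ∂_1 = 8 − 7 = 1, and the invariant factors of ∂_1 are all 1, so H_0 = Z.
  H_1: rank ker ∂_1 − rank ∂_2 = (24 − 7) − 15 = 2, and the invariant factors of ∂_2 are all 1, so H_1 = Z^2.
  H_2: rank ker ∂_2 − rank ∂_3 = (16 − 15) − 0 = 1, and there is no ∂_3, so H_2 = Z.

H_0 ≅ Z,  H_1 ≅ Z^2,  H_2 ≅ Z.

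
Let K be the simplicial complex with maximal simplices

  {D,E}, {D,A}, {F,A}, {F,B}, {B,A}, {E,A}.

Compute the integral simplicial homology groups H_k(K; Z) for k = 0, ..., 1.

H_0 = Z,  H_1 = Z^2.

Order the vertices as A < B < D < E < F. Listing each simplex with vertices in this order, K has dimension 1 with simplices:

  0-simplices (5): A, B, D, E, F
  1-simplices (6): AB, AD, AE, AF, BF, DE

so the chain groups are C_0 ≅ Z^5, C_1 ≅ Z^6.

The boundary map ∂_1: C_1 → C_0 sends each edge [p,q] (with p < q) to q − p.
As a 5×6 matrix over Z this has rank 4, with invariant factors (1,1,1,1).

Computing H_k = (kernel of ∂_k) / (image of ∂_{k+1}):

  H_0: rank C_0 − rank ∂_1 = 5 − 4 = 1, and the invariant factors of ∂_1 are all 1, so H_0 ≅ Z.
  H_1: rank ker ∂_1 − rank ∂_2 = (6 − 4) − 0 = 2, and there is no ∂_2, so H_1 ≅ Z^2.

(K is a triangulation of a wedge of 2 circles.)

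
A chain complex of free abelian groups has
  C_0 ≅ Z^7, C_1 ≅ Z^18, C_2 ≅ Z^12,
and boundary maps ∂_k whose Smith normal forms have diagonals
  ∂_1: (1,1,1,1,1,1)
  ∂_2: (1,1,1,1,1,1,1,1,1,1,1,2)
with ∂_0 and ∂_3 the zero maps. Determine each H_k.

H_0 = Z,  H_1 = Z_2,  H_2 = 0.

H_0: b_0 = 7 − 0 − 6 = 1; torsion from ∂_1 factors > 1: none. So H_0 = Z.
H_1: b_1 = 18 − 6 − 12 = 0; torsion from ∂_2 factors > 1: [2]. So H_1 = Z_2.
H_2: b_2 = 12 − 12 − 0 = 0; torsion from ∂_3 factors > 1: none. So H_2 = 0.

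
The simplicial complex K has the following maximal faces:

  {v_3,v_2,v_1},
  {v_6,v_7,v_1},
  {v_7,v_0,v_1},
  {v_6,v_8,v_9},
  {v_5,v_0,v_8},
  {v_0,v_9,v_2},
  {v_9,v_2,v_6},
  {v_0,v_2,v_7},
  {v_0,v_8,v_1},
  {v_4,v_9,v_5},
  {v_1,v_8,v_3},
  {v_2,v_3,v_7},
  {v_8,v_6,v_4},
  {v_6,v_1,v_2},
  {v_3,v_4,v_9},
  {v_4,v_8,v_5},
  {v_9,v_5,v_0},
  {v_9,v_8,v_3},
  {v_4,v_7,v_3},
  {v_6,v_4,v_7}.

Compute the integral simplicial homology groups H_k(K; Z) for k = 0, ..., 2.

K has 10 vertices, 30 edges, 20 triangles.
rank ∂_0 = 0, rank ∂_1 = 9 ⇒ b_0 = 10 − 0 − 9 = 1; all invariant factors of ∂_1 are 1 so no torsion. So H_0 = Z.
rank ∂_1 = 9, rank ∂_2 = 20 ⇒ b_1 = 30 − 9 − 20 = 1; ∂_2 has invariant factor(s) [2] giving torsion. So H_1 = Z ⊕ Z/2Z.
rank ∂_2 = 20, rank ∂_3 = 0 ⇒ b_2 = 20 − 20 − 0 = 0. So H_2 = 0.

H_0 ≅ Z,  H_1 ≅ Z ⊕ Z/2Z,  H_2 = 0.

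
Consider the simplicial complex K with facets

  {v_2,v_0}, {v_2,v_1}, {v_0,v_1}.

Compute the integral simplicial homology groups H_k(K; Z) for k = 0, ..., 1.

Take the total order v_0 < v_1 < v_2 on the vertex set. Then K (dimension 1) consists of the simplices:

  0-simplices (3): [v_0], [v_1], [v_2]
  1-simplices (3): [v_0,v_1], [v_0,v_2], [v_1,v_2]

so the chain groups are C_0 ≅ Z^3, C_1 ≅ Z^3.

The boundary map ∂_1: C_1 → C_0 is given by ∂[p,q] = [q] − [p]. For instance
  ∂[v_0,v_2] = [v_2] − [v_0].
As a 3×3 matrix over Z this has rank 2, with invariant factors (1,1).

Reading off H_k = ker ∂_k / im ∂_{k+1}:

  H_0: rank C_0 − rank ∂_1 = 3 − 2 = 1, and the invariant factors of ∂_1 are all 1, so H_0 = Z.
  H_1: rank ker ∂_1 − rank ∂_2 = (3 − 2) − 0 = 1, and there is no ∂_2, so H_1 = Z.

H_0 ≅ Z,  H_1 ≅ Z.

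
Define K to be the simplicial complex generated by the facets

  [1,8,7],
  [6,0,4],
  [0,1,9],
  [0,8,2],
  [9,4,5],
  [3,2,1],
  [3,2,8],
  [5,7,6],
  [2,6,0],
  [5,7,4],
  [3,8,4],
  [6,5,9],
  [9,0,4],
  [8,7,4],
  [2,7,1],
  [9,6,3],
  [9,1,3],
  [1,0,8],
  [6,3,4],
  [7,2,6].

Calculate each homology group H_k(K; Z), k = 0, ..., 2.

Order the vertices as 0 < 1 < 2 < 3 < 4 < 5 < 6 < 7 < 8 < 9. Listing each simplex with vertices in this order, K has dimension 2 with simplices:

  0-simplices (10): [0], [1], [2], [3], [4], [5], [6], [7], [8], [9]
  1-simplices (30): (30 of them)
  2-simplices (20): (20 of them)

Hence C_0 ≅ Z^10, C_1 ≅ Z^30, C_2 ≅ Z^20.

∂_1: C_1 → C_0 maps an edge to its endpoints' difference, ∂[p,q] = q − p.
This gives a 10×30 integer matrix of rank 9; reducing to Smith normal form yields diagonal entries (1,1,1,1,1,1,1,1,1).

Boundary ∂_2: C_2 → C_1 sends each 2-simplex [p,q,r] to [q,r] − [p,r] + [p,q]. For instance
  ∂[1,2,7] = [2,7] − [1,7] + [1,2],
  ∂[3,4,6] = [4,6] − [3,6] + [3,4].
The 30×20 boundary matrix has rank 20 and Smith normal form diag(1,1,1,1,1,1,1,1,1,1,1,1,1,1,1,1,1,1,1,2).

Reading off H_k = ker ∂_k / im ∂_{k+1}:

  H_0: rank C_0 − rank ∂_1 = 10 − 9 = 1, and the invariant factors of ∂_1 are all 1, so H_0 = Z.
  H_1: rank ker ∂_1 − rank ∂_2 = (30 − 9) − 20 = 1, and ∂_2 has invariant factor 2 > 1, so H_1 = Z ⊕ Z_2.
  H_2: rank ker ∂_2 − rank ∂_3 = (20 − 20) − 0 = 0, and there is no ∂_3, so H_2 = 0.

H_0 ≅ Z,  H_1 ≅ Z ⊕ Z_2,  H_2 = 0.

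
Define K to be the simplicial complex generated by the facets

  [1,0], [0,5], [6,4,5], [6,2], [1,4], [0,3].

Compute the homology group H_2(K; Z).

Order the vertices as 0 < 1 < 2 < 3 < 4 < 5 < 6. Listing each simplex with vertices in this order, K has dimension 2 with simplices:

  0-simplices (7): [0], [1], [2], [3], [4], [5], [6]
  1-simplices (8): [0,1], [0,3], [0,5], [1,4], [2,6], [4,5], [4,6], [5,6]
  2-simplices (1): [4,5,6]

Hence C_0 ≅ Z^7, C_1 ≅ Z^8, C_2 ≅ Z^1.

Boundary ∂_1: C_1 → C_0 maps an edge to its endpoints' difference, ∂[p,q] = q − p. For instance
  ∂[0,5] = [5] − [0].
This gives a 7×8 integer matrix of rank 6; reducing to Smith normal form yields diagonal entries (1,1,1,1,1,1).

∂_2: C_2 → C_1 acts by ∂[p,q,r] = [q,r] − [p,r] + [p,q]. For instance
  ∂[4,5,6] = [5,6] − [4,6] + [4,5].
As a 8×1 matrix over Z this has rank 1, with invariant factors (1).

From H_k ≅ ker(∂_k) / im(∂_{k+1}) we obtain:

  H_2: rank ker ∂_2 − rank ∂_3 = (1 − 1) − 0 = 0, and there is no ∂_3, so H_2 ≅ 0.

H_2 ≅ 0.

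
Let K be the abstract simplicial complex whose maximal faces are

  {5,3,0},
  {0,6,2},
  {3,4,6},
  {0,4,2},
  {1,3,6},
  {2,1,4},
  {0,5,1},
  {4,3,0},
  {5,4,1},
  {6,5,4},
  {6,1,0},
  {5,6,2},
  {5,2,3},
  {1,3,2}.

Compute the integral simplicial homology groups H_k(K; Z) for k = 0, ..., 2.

We work with the vertex ordering 0 < 1 < 2 < 3 < 4 < 5 < 6. The simplices of K, each written with vertices in increasing order, are:

  0-simplices (7): [0], [1], [2], [3], [4], [5], [6]
  1-simplices (21): [0,1], [0,2], [0,3], [0,4], [0,5], [0,6], [1,2], [1,3], [1,4], [1,5], [1,6], [2,3], [2,4], [2,5], [2,6], [3,4], [3,5], [3,6], [4,5], [4,6], [5,6]
  2-simplices (14): [0,1,5], [0,1,6], [0,2,4], [0,2,6], [0,3,4], [0,3,5], [1,2,3], [1,2,4], [1,3,6], [1,4,5], [2,3,5], [2,5,6], [3,4,6], [4,5,6]

so the chain groups are C_0 ≅ Z^7, C_1 ≅ Z^21, C_2 ≅ Z^14.

The boundary map ∂_1: C_1 → C_0 maps an edge to its endpoints' difference, ∂[p,q] = q − p.
As a 7×21 matrix over Z this has rank 6, with invariant factors (1,1,1,1,1,1).

The boundary map ∂_2: C_2 → C_1 acts by ∂[p,q,r] = [q,r] − [p,r] + [p,q]. For instance
  ∂[0,1,5] = [1,5] − [0,5] + [0,1],
  ∂[4,5,6] = [5,6] − [4,6] + [4,5].
The 21×14 boundary matrix has rank 13 and Smith normal form diag(1,1,1,1,1,1,1,1,1,1,1,1,1).

Computing H_k = (kernel of ∂_k) / (image of ∂_{k+1}):

  H_0: rank C_0 − rank ∂_1 = 7 − 6 = 1, and the invariant factors of ∂_1 are all 1, so H_0 ≅ Z.
  H_1: rank ker ∂_1 − rank ∂_2 = (21 − 6) − 13 = 2, and the invariant factors of ∂_2 are all 1, so H_1 ≅ Z^2.
  H_2: rank ker ∂_2 − rank ∂_3 = (14 − 13) − 0 = 1, and there is no ∂_3, so H_2 ≅ Z.

H_0 ≅ Z,  H_1 ≅ Z^2,  H_2 ≅ Z.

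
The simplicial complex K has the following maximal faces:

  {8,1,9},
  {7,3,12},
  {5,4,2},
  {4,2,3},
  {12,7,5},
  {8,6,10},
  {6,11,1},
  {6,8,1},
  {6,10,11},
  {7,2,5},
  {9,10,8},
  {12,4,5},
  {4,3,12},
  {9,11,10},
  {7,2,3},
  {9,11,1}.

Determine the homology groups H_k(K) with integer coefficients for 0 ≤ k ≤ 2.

H_0 ≅ Z^2,  H_1 = 0,  H_2 ≅ Z^2.

Take the total order 1 < 2 < 3 < 4 < 5 < 6 < 7 < 8 < 9 < 10 < 11 < 12 on the vertex set. Then K (dimension 2) consists of the simplices:

  0-simplices (12): [1], [2], [3], [4], [5], [6], [7], [8], [9], [10], [11], [12]
  1-simplices (24): (24 of them)
  2-simplices (16): [1,6,8], [1,6,11], [1,8,9], [1,9,11], [2,3,4], [2,3,7], [2,4,5], [2,5,7], [3,4,12], [3,7,12], [4,5,12], [5,7,12], [6,8,10], [6,10,11], [8,9,10], [9,10,11]

giving chain groups C_0 ≅ Z^12, C_1 ≅ Z^24, C_2 ≅ Z^16.

∂_1: C_1 → C_0 maps an edge to its endpoints' difference, ∂[p,q] = q − p. For instance
  ∂[4,5] = [5] − [4].
As a 12×24 matrix over Z this has rank 10, with invariant factors (1,1,1,1,1,1,1,1,1,1).

The boundary map ∂_2: C_2 → C_1 maps a triangle to the signed sum of its edges. For instance
  ∂[8,9,10] = [9,10] − [8,10] + [8,9],
  ∂[3,4,12] = [4,12] − [3,12] + [3,4].
The resulting 24×16 matrix has rank 14, and its Smith normal form has invariant factors (1,1,1,1,1,1,1,1,1,1,1,1,1,1).

Now H_k = ker ∂_k / im ∂_{k+1}, so:

  H_0: rank C_0 − rank ∂_1 = 12 − 10 = 2, and the invariant factors of ∂_1 are all 1, so H_0 ≅ Z^2.
  H_1: rank ker ∂_1 − rank ∂_2 = (24 − 10) − 14 = 0, and the invariant factors of ∂_2 are all 1, so H_1 ≅ 0.
  H_2: rank ker ∂_2 − rank ∂_3 = (16 − 14) − 0 = 2, and there is no ∂_3, so H_2 ≅ Z^2.

As a check, the Euler characteristic is 12 − 24 + 16 = 4, which agrees with 2 − 0 + 2 = 4.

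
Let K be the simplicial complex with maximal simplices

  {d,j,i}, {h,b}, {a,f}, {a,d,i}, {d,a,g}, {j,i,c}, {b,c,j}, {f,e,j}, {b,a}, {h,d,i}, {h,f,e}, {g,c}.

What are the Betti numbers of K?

We work with the vertex ordering a < b < c < d < e < f < g < h < i < j. The simplices of K, each written with vertices in increasing order, are:

  0-simplices (10): a, b, c, d, e, f, g, h, i, j
  1-simplices (22): ab, ad, af, ag, ai, bc, bh, bj, cg, ci, cj, dg, dh, di, dj, ef, eh, ej, fh, fj, hi, ij
  2-simplices (8): adg, adi, bcj, cij, dhi, dij, efh, efj

giving chain groups C_0 ≅ Z^10, C_1 ≅ Z^22, C_2 ≅ Z^8.

Boundary ∂_1: C_1 → C_0 maps an edge to its endpoints' difference, ∂[p,q] = q − p. For instance
  ∂fh = h − f.
The 10×22 boundary matrix has rank 9 and Smith normal form diag(1,1,1,1,1,1,1,1,1).

∂_2: C_2 → C_1 sends each 2-simplex [p,q,r] to [q,r] − [p,r] + [p,q]. For instance
  ∂efh = fh − eh + ef,
  ∂adi = di − ai + ad.
As a 22×8 matrix over Z this has rank 8, with invariant factors (1,1,1,1,1,1,1,1).

Computing H_k = (kernel of ∂_k) / (image of ∂_{k+1}):

  H_0: rank C_0 − rank ∂_1 = 10 − 9 = 1, and the invariant factors of ∂_1 are all 1, so H_0 = Z.
  H_1: rank ker ∂_1 − rank ∂_2 = (22 − 9) − 8 = 5, and the invariant factors of ∂_2 are all 1, so H_1 = Z^5.
  H_2: rank ker ∂_2 − rank ∂_3 = (8 − 8) − 0 = 0, and there is no ∂_3, so H_2 = 0.

As a check, the Euler characteristic is 10 − 22 + 8 = -4, which agrees with 1 − 5 + 0 = -4.

Hence the Betti numbers are b_0 = 1, b_1 = 5, b_2 = 0.

b_0 = 1, b_1 = 5, b_2 = 0.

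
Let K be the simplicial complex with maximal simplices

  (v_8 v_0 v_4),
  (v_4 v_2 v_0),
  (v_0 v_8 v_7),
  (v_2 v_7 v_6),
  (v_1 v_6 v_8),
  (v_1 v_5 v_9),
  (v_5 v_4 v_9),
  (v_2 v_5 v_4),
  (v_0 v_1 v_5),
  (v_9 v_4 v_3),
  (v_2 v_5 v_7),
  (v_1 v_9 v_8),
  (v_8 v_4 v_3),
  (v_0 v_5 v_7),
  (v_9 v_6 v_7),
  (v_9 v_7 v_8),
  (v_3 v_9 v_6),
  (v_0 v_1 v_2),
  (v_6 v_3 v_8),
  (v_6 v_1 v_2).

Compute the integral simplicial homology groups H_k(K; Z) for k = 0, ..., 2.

Take the total order v_0 < v_1 < v_2 < v_3 < v_4 < v_5 < v_6 < v_7 < v_8 < v_9 on the vertex set. Then K (dimension 2) consists of the simplices:

  0-simplices (10): [v_0], [v_1], [v_2], [v_3], [v_4], [v_5], [v_6], [v_7], [v_8], [v_9]
  1-simplices (30): (30 of them)
  2-simplices (20): (20 of them)

Hence C_0 ≅ Z^10, C_1 ≅ Z^30, C_2 ≅ Z^20.

The boundary map ∂_1: C_1 → C_0 is given by ∂[p,q] = [q] − [p].
As a 10×30 matrix over Z this has rank 9, with invariant factors (1,1,1,1,1,1,1,1,1).

∂_2: C_2 → C_1 acts by ∂[p,q,r] = [q,r] − [p,r] + [p,q]. For instance
  ∂[v_1,v_2,v_6] = [v_2,v_6] − [v_1,v_6] + [v_1,v_2],
  ∂[v_0,v_1,v_5] = [v_1,v_5] − [v_0,v_5] + [v_0,v_1].
As a 30×20 matrix over Z this has rank 20, with invariant factors (1,1,1,1,1,1,1,1,1,1,1,1,1,1,1,1,1,1,1,2).

Reading off H_k = ker ∂_k / im ∂_{k+1}:

  H_0: rank C_0 − rank ∂_1 = 10 − 9 = 1, and the invariant factors of ∂_1 are all 1, so H_0 = Z.
  H_1: rank ker ∂_1 − rank ∂_2 = (30 − 9) − 20 = 1, and ∂_2 has invariant factor 2 > 1, so H_1 = Z × Z/2.
  H_2: rank ker ∂_2 − rank ∂_3 = (20 − 20) − 0 = 0, and there is no ∂_3, so H_2 = 0.

H_0 ≅ Z,  H_1 ≅ Z × Z/2,  H_2 = 0.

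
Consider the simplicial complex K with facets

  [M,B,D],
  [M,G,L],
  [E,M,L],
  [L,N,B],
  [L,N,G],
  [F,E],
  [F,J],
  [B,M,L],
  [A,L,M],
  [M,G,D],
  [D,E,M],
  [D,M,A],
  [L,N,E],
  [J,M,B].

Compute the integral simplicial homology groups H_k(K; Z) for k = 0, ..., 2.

H_0 = Z,  H_1 = Z,  H_2 = 0.

We work with the vertex ordering A < B < D < E < F < G < J < L < M < N. The simplices of K, each written with vertices in increasing order, are:

  0-simplices (10): A, B, D, E, F, G, J, L, M, N
  1-simplices (22): AD, AL, AM, BD, BJ, BL, BM, BN, DE, DG, DM, EF, EL, EM, EN, FJ, GL, GM, GN, JM, LM, LN
  2-simplices (12): ADM, ALM, BDM, BJM, BLM, BLN, DEM, DGM, ELM, ELN, GLM, GLN

so the chain groups are C_0 ≅ Z^10, C_1 ≅ Z^22, C_2 ≅ Z^12.

The boundary map ∂_1: C_1 → C_0 maps an edge to its endpoints' difference, ∂[p,q] = q − p.
The resulting 10×22 matrix has rank 9, and its Smith normal form has invariant factors (1,1,1,1,1,1,1,1,1).

∂_2: C_2 → C_1 acts by ∂[p,q,r] = [q,r] − [p,r] + [p,q]. For instance
  ∂BLM = LM − BM + BL,
  ∂BDM = DM − BM + BD.
As a 22×12 matrix over Z this has rank 12, with invariant factors (1,1,1,1,1,1,1,1,1,1,1,1).

Computing H_k = (kernel of ∂_k) / (image of ∂_{k+1}):

  H_0: rank C_0 − rank ∂_1 = 10 − 9 = 1, and the invariant factors of ∂_1 are all 1, so H_0 = Z.
  H_1: rank ker ∂_1 − rank ∂_2 = (22 − 9) − 12 = 1, and the invariant factors of ∂_2 are all 1, so H_1 = Z.
  H_2: rank ker ∂_2 − rank ∂_3 = (12 − 12) − 0 = 0, and there is no ∂_3, so H_2 = 0.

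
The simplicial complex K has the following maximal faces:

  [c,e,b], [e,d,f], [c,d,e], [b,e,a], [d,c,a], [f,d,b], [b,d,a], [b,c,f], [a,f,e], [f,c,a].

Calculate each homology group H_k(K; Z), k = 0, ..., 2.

K has 6 vertices, 15 edges, 10 triangles.
rank ∂_0 = 0, rank ∂_1 = 5 ⇒ b_0 = 6 − 0 − 5 = 1; all invariant factors of ∂_1 are 1 so no torsion. So H_0 = Z.
rank ∂_1 = 5, rank ∂_2 = 10 ⇒ b_1 = 15 − 5 − 10 = 0; ∂_2 has invariant factor(s) [2] giving torsion. So H_1 = Z/2.
rank ∂_2 = 10, rank ∂_3 = 0 ⇒ b_2 = 10 − 10 − 0 = 0. So H_2 = 0.

H_0 ≅ Z,  H_1 ≅ Z/2,  H_2 = 0.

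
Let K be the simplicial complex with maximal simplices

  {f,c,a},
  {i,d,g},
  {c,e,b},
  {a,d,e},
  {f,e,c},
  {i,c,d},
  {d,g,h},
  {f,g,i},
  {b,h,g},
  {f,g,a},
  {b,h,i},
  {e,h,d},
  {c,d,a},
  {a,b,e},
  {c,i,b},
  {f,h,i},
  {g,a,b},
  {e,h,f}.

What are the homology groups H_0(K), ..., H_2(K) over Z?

Take the total order a < b < c < d < e < f < g < h < i on the vertex set. Then K (dimension 2) consists of the simplices:

  0-simplices (9): a, b, c, d, e, f, g, h, i
  1-simplices (27): ab, ac, ad, ae, af, ag, bc, be, bg, bh, bi, cd, ce, cf, ci, de, dg, dh, di, ef, eh, fg, fh, fi, gh, gi, hi
  2-simplices (18): abe, abg, acd, acf, ade, afg, bce, bci, bgh, bhi, cdi, cef, deh, dgh, dgi, efh, fgi, fhi

Hence C_0 ≅ Z^9, C_1 ≅ Z^27, C_2 ≅ Z^18.

∂_1: C_1 → C_0 maps an edge to its endpoints' difference, ∂[p,q] = q − p.
This gives a 9×27 integer matrix of rank 8; reducing to Smith normal form yields diagonal entries (1,1,1,1,1,1,1,1).

The boundary map ∂_2: C_2 → C_1 acts by ∂[p,q,r] = [q,r] − [p,r] + [p,q]. For instance
  ∂dgh = gh − dh + dg,
  ∂fgi = gi − fi + fg.
This gives a 27×18 integer matrix of rank 18; reducing to Smith normal form yields diagonal entries (1,1,1,1,1,1,1,1,1,1,1,1,1,1,1,1,1,2).

Now H_k = ker ∂_k / im ∂_{k+1}, so:

  H_0: rank C_0 − rank ∂_1 = 9 − 8 = 1, and the invariant factors of ∂_1 are all 1, so H_0 = Z.
  H_1: rank ker ∂_1 − rank ∂_2 = (27 − 8) − 18 = 1, and ∂_2 has invariant factor 2 > 1, so H_1 = Z ⊕ Z/2.
  H_2: rank ker ∂_2 − rank ∂_3 = (18 − 18) − 0 = 0, and there is no ∂_3, so H_2 = 0.

As a check, the Euler characteristic is 9 − 27 + 18 = 0, which agrees with 1 − 1 + 0 = 0.
(K is a triangulation of the Klein bottle.)

H_0 ≅ Z,  H_1 ≅ Z ⊕ Z/2,  H_2 = 0.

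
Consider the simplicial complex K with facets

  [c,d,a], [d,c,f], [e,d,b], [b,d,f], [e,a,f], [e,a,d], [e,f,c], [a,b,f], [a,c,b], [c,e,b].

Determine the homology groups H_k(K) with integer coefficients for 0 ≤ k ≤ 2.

H_0 = Z,  H_1 = Z/2,  H_2 = 0.

Take the total order a < b < c < d < e < f on the vertex set. Then K (dimension 2) consists of the simplices:

  0-simplices (6): a, b, c, d, e, f
  1-simplices (15): ab, ac, ad, ae, af, bc, bd, be, bf, cd, ce, cf, de, df, ef
  2-simplices (10): abc, abf, acd, ade, aef, bce, bde, bdf, cdf, cef

so the chain groups are C_0 ≅ Z^6, C_1 ≅ Z^15, C_2 ≅ Z^10.

Boundary ∂_1: C_1 → C_0 maps an edge to its endpoints' difference, ∂[p,q] = q − p. For instance
  ∂ef = f − e.
As a 6×15 matrix over Z this has rank 5, with invariant factors (1,1,1,1,1).

∂_2: C_2 → C_1 acts by ∂[p,q,r] = [q,r] − [p,r] + [p,q]. For instance
  ∂bce = ce − be + bc,
  ∂bdf = df − bf + bd.
This gives a 15×10 integer matrix of rank 10; reducing to Smith normal form yields diagonal entries (1,1,1,1,1,1,1,1,1,2).

Computing H_k = (kernel of ∂_k) / (image of ∂_{k+1}):

  H_0: rank C_0 − rank ∂_1 = 6 − 5 = 1, and the invariant factors of ∂_1 are all 1, so H_0 = Z.
  H_1: rank ker ∂_1 − rank ∂_2 = (15 − 5) − 10 = 0, and ∂_2 has invariant factor 2 > 1, so H_1 = Z/2.
  H_2: rank ker ∂_2 − rank ∂_3 = (10 − 10) − 0 = 0, and there is no ∂_3, so H_2 = 0.

As a check, the Euler characteristic is 6 − 15 + 10 = 1, which agrees with 1 − 0 + 0 = 1.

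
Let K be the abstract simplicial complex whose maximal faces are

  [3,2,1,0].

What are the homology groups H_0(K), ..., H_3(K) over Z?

H_0 ≅ Z,  H_1 = 0,  H_2 = 0,  H_3 = 0.

We work with the vertex ordering 0 < 1 < 2 < 3. The simplices of K, each written with vertices in increasing order, are:

  0-simplices (4): [0], [1], [2], [3]
  1-simplices (6): [0,1], [0,2], [0,3], [1,2], [1,3], [2,3]
  2-simplices (4): [0,1,2], [0,1,3], [0,2,3], [1,2,3]
  3-simplices (1): [0,1,2,3]

Hence C_0 ≅ Z^4, C_1 ≅ Z^6, C_2 ≅ Z^4, C_3 ≅ Z^1.

The boundary map ∂_1: C_1 → C_0 sends each edge [p,q] (with p < q) to q − p.
The resulting 4×6 matrix has rank 3, and its Smith normal form has invariant factors (1,1,1).

Boundary ∂_2: C_2 → C_1 sends each 2-simplex [p,q,r] to [q,r] − [p,r] + [p,q]. For instance
  ∂[0,2,3] = [2,3] − [0,3] + [0,2],
  ∂[0,1,2] = [1,2] − [0,2] + [0,1].
This gives a 6×4 integer matrix of rank 3; reducing to Smith normal form yields diagonal entries (1,1,1).

∂_3: C_3 → C_2 sends each 3-simplex σ to the alternating sum Σ_i (−1)^i (σ with its i-th vertex removed). For instance
  ∂[0,1,2,3] = [1,2,3] − [0,2,3] + [0,1,3] − [0,1,2].
This gives a 4×1 integer matrix of rank 1; reducing to Smith normal form yields diagonal entries (1).

From H_k ≅ ker(∂_k) / im(∂_{k+1}) we obtain:

  H_0: rank C_0 − rank ∂_1 = 4 − 3 = 1, and the invariant factors of ∂_1 are all 1, so H_0 = Z.
  H_1: rank ker ∂_1 − rank ∂_2 = (6 − 3) − 3 = 0, and the invariant factors of ∂_2 are all 1, so H_1 = 0.
  H_2: rank ker ∂_2 − rank ∂_3 = (4 − 3) − 1 = 0, and the invariant factors of ∂_3 are all 1, so H_2 = 0.
  H_3: rank ker ∂_3 − rank ∂_4 = (1 − 1) − 0 = 0, and there is no ∂_4, so H_3 = 0.

As a check, the Euler characteristic is 4 − 6 + 4 − 1 = 1, which agrees with 1 − 0 + 0 − 0 = 1.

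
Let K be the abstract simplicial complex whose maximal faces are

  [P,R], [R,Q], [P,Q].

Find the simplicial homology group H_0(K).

Order the vertices as P < Q < R. Listing each simplex with vertices in this order, K has dimension 1 with simplices:

  0-simplices (3): P, Q, R
  1-simplices (3): PQ, PR, QR

giving chain groups C_0 ≅ Z^3, C_1 ≅ Z^3.

∂_1: C_1 → C_0 is given by ∂[p,q] = [q] − [p].
The resulting 3×3 matrix has rank 2, and its Smith normal form has invariant factors (1,1).

Now H_k = ker ∂_k / im ∂_{k+1}, so:

  H_0: rank C_0 − rank ∂_1 = 3 − 2 = 1, and the invariant factors of ∂_1 are all 1, so H_0 ≅ Z.

H_0 ≅ Z.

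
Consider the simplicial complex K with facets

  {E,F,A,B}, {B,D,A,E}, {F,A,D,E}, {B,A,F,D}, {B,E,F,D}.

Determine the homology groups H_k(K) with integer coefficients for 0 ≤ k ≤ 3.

H_0 = Z,  H_1 = 0,  H_2 = 0,  H_3 = Z.

Fix the vertex order A < B < D < E < F and write every simplex with vertices in increasing order. Then dim K = 3 and the simplices of K are:

  0-simplices (5): A, B, D, E, F
  1-simplices (10): AB, AD, AE, AF, BD, BE, BF, DE, DF, EF
  2-simplices (10): ABD, ABE, ABF, ADE, ADF, AEF, BDE, BDF, BEF, DEF
  3-simplices (5): ABDE, ABDF, ABEF, ADEF, BDEF

giving chain groups C_0 ≅ Z^5, C_1 ≅ Z^10, C_2 ≅ Z^10, C_3 ≅ Z^5.

Boundary ∂_1: C_1 → C_0 sends each edge [p,q] (with p < q) to q − p.
As a 5×10 matrix over Z this has rank 4, with invariant factors (1,1,1,1).

Boundary ∂_2: C_2 → C_1 sends each 2-simplex [p,q,r] to [q,r] − [p,r] + [p,q]. For instance
  ∂ADF = DF − AF + AD,
  ∂ABF = BF − AF + AB.
This gives a 10×10 integer matrix of rank 6; reducing to Smith normal form yields diagonal entries (1,1,1,1,1,1).

∂_3: C_3 → C_2 sends each 3-simplex σ to the alternating sum Σ_i (−1)^i (σ with its i-th vertex removed). For instance
  ∂ADEF = DEF − AEF + ADF − ADE,
  ∂ABDF = BDF − ADF + ABF − ABD.
The 10×5 boundary matrix has rank 4 and Smith normal form diag(1,1,1,1).

From H_k ≅ ker(∂_k) / im(∂_{k+1}) we obtain:

  H_0: rank C_0 − rank ∂_1 = 5 − 4 = 1, and the invariant factors of ∂_1 are all 1, so H_0 = Z.
  H_1: rank ker ∂_1 − rank ∂_2 = (10 − 4) − 6 = 0, and the invariant factors of ∂_2 are all 1, so H_1 = 0.
  H_2: rank ker ∂_2 − rank ∂_3 = (10 − 6) − 4 = 0, and the invariant factors of ∂_3 are all 1, so H_2 = 0.
  H_3: rank ker ∂_3 − rank ∂_4 = (5 − 4) − 0 = 1, and there is no ∂_4, so H_3 = Z.

(K is a triangulation of the 3-sphere S^3.)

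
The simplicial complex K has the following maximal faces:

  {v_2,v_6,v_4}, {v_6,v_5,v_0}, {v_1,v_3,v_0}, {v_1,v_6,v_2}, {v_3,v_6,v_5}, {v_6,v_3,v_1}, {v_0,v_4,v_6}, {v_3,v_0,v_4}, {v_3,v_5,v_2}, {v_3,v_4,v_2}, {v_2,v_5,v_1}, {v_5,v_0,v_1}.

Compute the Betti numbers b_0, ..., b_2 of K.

Order the vertices as v_0 < v_1 < v_2 < v_3 < v_4 < v_5 < v_6. Listing each simplex with vertices in this order, K has dimension 2 with simplices:

  0-simplices (7): [v_0], [v_1], [v_2], [v_3], [v_4], [v_5], [v_6]
  1-simplices (18): (18 of them)
  2-simplices (12): (12 of them)

so the chain groups are C_0 ≅ Z^7, C_1 ≅ Z^18, C_2 ≅ Z^12.

The boundary map ∂_1: C_1 → C_0 maps an edge to its endpoints' difference, ∂[p,q] = q − p. For instance
  ∂[v_2,v_6] = [v_6] − [v_2].
The 7×18 boundary matrix has rank 6 and Smith normal form diag(1,1,1,1,1,1).

Boundary ∂_2: C_2 → C_1 sends each 2-simplex [p,q,r] to [q,r] − [p,r] + [p,q]. For instance
  ∂[v_0,v_1,v_3] = [v_1,v_3] − [v_0,v_3] + [v_0,v_1],
  ∂[v_0,v_1,v_5] = [v_1,v_5] − [v_0,v_5] + [v_0,v_1].
The resulting 18×12 matrix has rank 12, and its Smith normal form has invariant factors (1,1,1,1,1,1,1,1,1,1,1,2).

Reading off H_k = ker ∂_k / im ∂_{k+1}:

  H_0: rank C_0 − rank ∂_1 = 7 − 6 = 1, and the invariant factors of ∂_1 are all 1, so H_0 ≅ Z.
  H_1: rank ker ∂_1 − rank ∂_2 = (18 − 6) − 12 = 0, and ∂_2 has invariant factor 2 > 1, so H_1 ≅ Z/2.
  H_2: rank ker ∂_2 − rank ∂_3 = (12 − 12) − 0 = 0, and there is no ∂_3, so H_2 ≅ 0.

As a check, the Euler characteristic is 7 − 18 + 12 = 1, which agrees with 1 − 0 + 0 = 1.

Hence the Betti numbers are b_0 = 1, b_1 = 0, b_2 = 0.

b_0 = 1, b_1 = 0, b_2 = 0.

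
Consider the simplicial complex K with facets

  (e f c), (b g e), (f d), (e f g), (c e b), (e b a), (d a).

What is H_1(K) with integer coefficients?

K has 7 vertices, 12 edges, 5 triangles.
rank ∂_1 = 6, rank ∂_2 = 5 ⇒ b_1 = 12 − 6 − 5 = 1; all invariant factors of ∂_2 are 1 so no torsion. So H_1 ≅ Z.

H_1 ≅ Z.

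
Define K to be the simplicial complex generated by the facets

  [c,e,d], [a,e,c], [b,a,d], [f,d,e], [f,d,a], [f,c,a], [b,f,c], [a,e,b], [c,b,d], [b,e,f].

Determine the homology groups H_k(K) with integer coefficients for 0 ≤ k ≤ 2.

H_0 = Z,  H_1 = Z/2Z,  H_2 = 0.

Order the vertices as a < b < c < d < e < f. Listing each simplex with vertices in this order, K has dimension 2 with simplices:

  0-simplices (6): a, b, c, d, e, f
  1-simplices (15): ab, ac, ad, ae, af, bc, bd, be, bf, cd, ce, cf, de, df, ef
  2-simplices (10): abd, abe, ace, acf, adf, bcd, bcf, bef, cde, def

Hence C_0 ≅ Z^6, C_1 ≅ Z^15, C_2 ≅ Z^10.

∂_1: C_1 → C_0 maps an edge to its endpoints' difference, ∂[p,q] = q − p. For instance
  ∂de = e − d.
The resulting 6×15 matrix has rank 5, and its Smith normal form has invariant factors (1,1,1,1,1).

The boundary map ∂_2: C_2 → C_1 maps a triangle to the signed sum of its edges. For instance
  ∂def = ef − df + de,
  ∂adf = df − af + ad.
The 15×10 boundary matrix has rank 10 and Smith normal form diag(1,1,1,1,1,1,1,1,1,2).

Computing H_k = (kernel of ∂_k) / (image of ∂_{k+1}):

  H_0: rank C_0 − rank ∂_1 = 6 − 5 = 1, and the invariant factors of ∂_1 are all 1, so H_0 = Z.
  H_1: rank ker ∂_1 − rank ∂_2 = (15 − 5) − 10 = 0, and ∂_2 has invariant factor 2 > 1, so H_1 = Z/2Z.
  H_2: rank ker ∂_2 − rank ∂_3 = (10 − 10) − 0 = 0, and there is no ∂_3, so H_2 = 0.

(K is a triangulation of the real projective plane RP^2.)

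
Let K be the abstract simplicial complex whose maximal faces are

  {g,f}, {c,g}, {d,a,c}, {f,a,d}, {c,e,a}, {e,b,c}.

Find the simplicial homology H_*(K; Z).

Take the total order a < b < c < d < e < f < g on the vertex set. Then K (dimension 2) consists of the simplices:

  0-simplices (7): a, b, c, d, e, f, g
  1-simplices (11): ac, ad, ae, af, bc, be, cd, ce, cg, df, fg
  2-simplices (4): acd, ace, adf, bce

Hence C_0 ≅ Z^7, C_1 ≅ Z^11, C_2 ≅ Z^4.

The boundary map ∂_1: C_1 → C_0 is given by ∂[p,q] = [q] − [p].
As a 7×11 matrix over Z this has rank 6, with invariant factors (1,1,1,1,1,1).

The boundary map ∂_2: C_2 → C_1 sends each 2-simplex [p,q,r] to [q,r] − [p,r] + [p,q]. For instance
  ∂bce = ce − be + bc,
  ∂ace = ce − ae + ac.
As a 11×4 matrix over Z this has rank 4, with invariant factors (1,1,1,1).

From H_k ≅ ker(∂_k) / im(∂_{k+1}) we obtain:

  H_0: rank C_0 − rank ∂_1 = 7 − 6 = 1, and the invariant factors of ∂_1 are all 1, so H_0 ≅ Z.
  H_1: rank ker ∂_1 − rank ∂_2 = (11 − 6) − 4 = 1, and the invariant factors of ∂_2 are all 1, so H_1 ≅ Z.
  H_2: rank ker ∂_2 − rank ∂_3 = (4 − 4) − 0 = 0, and there is no ∂_3, so H_2 ≅ 0.

As a check, the Euler characteristic is 7 − 11 + 4 = 0, which agrees with 1 − 1 + 0 = 0.

H_0 = Z,  H_1 = Z,  H_2 = 0.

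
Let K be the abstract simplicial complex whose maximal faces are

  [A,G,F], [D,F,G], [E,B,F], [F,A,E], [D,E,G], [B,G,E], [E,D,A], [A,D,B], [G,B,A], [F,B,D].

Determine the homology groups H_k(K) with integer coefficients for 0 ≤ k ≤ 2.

H_0 = Z,  H_1 = Z_2,  H_2 = 0.

Order the vertices as A < B < D < E < F < G. Listing each simplex with vertices in this order, K has dimension 2 with simplices:

  0-simplices (6): A, B, D, E, F, G
  1-simplices (15): AB, AD, AE, AF, AG, BD, BE, BF, BG, DE, DF, DG, EF, EG, FG
  2-simplices (10): ABD, ABG, ADE, AEF, AFG, BDF, BEF, BEG, DEG, DFG

so the chain groups are C_0 ≅ Z^6, C_1 ≅ Z^15, C_2 ≅ Z^10.

The boundary map ∂_1: C_1 → C_0 sends each edge [p,q] (with p < q) to q − p.
As a 6×15 matrix over Z this has rank 5, with invariant factors (1,1,1,1,1).

∂_2: C_2 → C_1 sends each 2-simplex [p,q,r] to [q,r] − [p,r] + [p,q]. For instance
  ∂AEF = EF − AF + AE,
  ∂BEF = EF − BF + BE.
This gives a 15×10 integer matrix of rank 10; reducing to Smith normal form yields diagonal entries (1,1,1,1,1,1,1,1,1,2).

Now H_k = ker ∂_k / im ∂_{k+1}, so:

  H_0: rank C_0 − rank ∂_1 = 6 − 5 = 1, and the invariant factors of ∂_1 are all 1, so H_0 = Z.
  H_1: rank ker ∂_1 − rank ∂_2 = (15 − 5) − 10 = 0, and ∂_2 has invariant factor 2 > 1, so H_1 = Z_2.
  H_2: rank ker ∂_2 − rank ∂_3 = (10 − 10) − 0 = 0, and there is no ∂_3, so H_2 = 0.

As a check, the Euler characteristic is 6 − 15 + 10 = 1, which agrees with 1 − 0 + 0 = 1.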